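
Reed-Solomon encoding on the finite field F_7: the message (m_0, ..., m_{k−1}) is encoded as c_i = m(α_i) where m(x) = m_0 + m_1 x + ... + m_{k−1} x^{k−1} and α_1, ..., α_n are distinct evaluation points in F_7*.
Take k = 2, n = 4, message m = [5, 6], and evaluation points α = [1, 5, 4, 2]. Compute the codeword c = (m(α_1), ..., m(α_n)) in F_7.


c = [4, 0, 1, 3]

Message polynomial: m(x) = 5 + 6·x (mod 7).
For each evaluation point α_i, compute m(α_i) mod 7:
  α_1 = 1: Horner steps 6 → 4, so m(1) = 4.
  α_2 = 5: Horner steps 6 → 0, so m(5) = 0.
  α_3 = 4: Horner steps 6 → 1, so m(4) = 1.
  α_4 = 2: Horner steps 6 → 3, so m(2) = 3.
Codeword c = [4, 0, 1, 3] ∈ F_7^4.


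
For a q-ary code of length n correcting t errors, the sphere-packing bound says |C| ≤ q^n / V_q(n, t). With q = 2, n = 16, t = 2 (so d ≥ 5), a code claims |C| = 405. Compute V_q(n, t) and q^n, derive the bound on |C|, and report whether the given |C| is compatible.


V_q(n, t) = 137, q^n = 65536, Hamming bound = 478, |C| = 405 ≤ bound (satisfied).

Step 1: Compute V_q(n, t) = Σ_{j=0}^2 C(n, j) (q−1)^j.
  j = 0: C(16,0)·(1)^0 = 1·1 = 1.
  j = 1: C(16,1)·(1)^1 = 16·1 = 16.
  j = 2: C(16,2)·(1)^2 = 120·1 = 120.
  V_q(n, t) = 1 + 16 + 120 = 137.
Step 2: q^n = 2^16 = 65536.
Step 3: Hamming bound ⌊q^n / V_q(n,t)⌋ = ⌊65536/137⌋ = 478.
Step 4: Compare |C| = 405 to 478: satisfied.
The claimed |C| lies below the Hamming bound.


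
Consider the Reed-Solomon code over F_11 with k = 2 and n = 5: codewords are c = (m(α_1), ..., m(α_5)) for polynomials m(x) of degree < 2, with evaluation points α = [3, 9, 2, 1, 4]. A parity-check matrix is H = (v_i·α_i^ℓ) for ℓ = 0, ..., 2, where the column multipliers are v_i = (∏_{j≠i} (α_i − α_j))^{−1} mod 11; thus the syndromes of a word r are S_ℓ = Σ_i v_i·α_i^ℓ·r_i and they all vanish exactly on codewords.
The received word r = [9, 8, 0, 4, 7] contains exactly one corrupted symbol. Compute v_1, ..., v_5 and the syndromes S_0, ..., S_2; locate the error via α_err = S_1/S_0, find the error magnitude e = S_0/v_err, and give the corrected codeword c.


S = (6, 6, 6), error at position 4, error magnitude e = 2, c = [9, 8, 0, 2, 7].

Step 1: column multipliers v_i = (∏_{j≠i}(α_i − α_j))^{−1} mod 11.
  i = 1 (α = 3): (3−9)(3−2)(3−1)(3−4) = (−6)·1·2·(−1) = 12 ≡ 1, so v_1 = 1^{−1} = 1 (mod 11).
  i = 2 (α = 9): (9−3)(9−2)(9−1)(9−4) = 6·7·8·5 = 1680 ≡ 8, so v_2 = 8^{−1} = 7 (mod 11).
  i = 3 (α = 2): (2−3)(2−9)(2−1)(2−4) = (−1)·(−7)·1·(−2) = −14 ≡ 8, so v_3 = 8^{−1} = 7 (mod 11).
  i = 4 (α = 1): (1−3)(1−9)(1−2)(1−4) = (−2)·(−8)·(−1)·(−3) = 48 ≡ 4, so v_4 = 4^{−1} = 3 (mod 11).
  i = 5 (α = 4): (4−3)(4−9)(4−2)(4−1) = 1·(−5)·2·3 = −30 ≡ 3, so v_5 = 3^{−1} = 4 (mod 11).
  v = [1, 7, 7, 3, 4].
Step 2: syndromes of r = [9, 8, 0, 4, 7] (all sums mod 11).
  S_0 = Σ v_i r_i = 1·9 + 7·8 + 7·0 + 3·4 + 4·7 = 105 ≡ 6.
  S_1 = Σ v_i α_i r_i = 1·3·9 + 7·9·8 + 7·2·0 + 3·1·4 + 4·4·7 = 655 ≡ 6.
  α_i^2 mod 11 = [9, 4, 4, 1, 5].
  S_2 = Σ v_i α_i^2 r_i = 1·9·9 + 7·4·8 + 7·4·0 + 3·1·4 + 4·5·7 = 457 ≡ 6.
  S = (6, 6, 6) ≠ 0, so r is not a codeword (an error is present).
Step 3: locate the error. For a single error e at position i, S_ℓ = v_i·e·α_i^ℓ, so α_err = S_1/S_0.
  S_0^{−1} = 6^{−1} = 2 (mod 11), so α_err = 6·2 = 12 ≡ 1 = α_4. Error position i = 4.
  Consistency check: S_2/S_1 = 6·2 = 12 ≡ 1 = α_err ✓ (single-error assumption holds).
Step 4: error magnitude e = S_0/v_4 = S_0·∏_{j≠4}(α_4 − α_j) = 6·4 = 24 ≡ 2 (mod 11).
Step 5: correct position 4: c_4 = r_4 − e = 4 − 2 ≡ 2 (mod 11). Hence c = [9, 8, 0, 2, 7].
  Check: interpolating c through the α_i gives m(x) = 4 + 9·x (degree < 2) with m(α_i) = c_i for every i, so c is indeed a codeword.


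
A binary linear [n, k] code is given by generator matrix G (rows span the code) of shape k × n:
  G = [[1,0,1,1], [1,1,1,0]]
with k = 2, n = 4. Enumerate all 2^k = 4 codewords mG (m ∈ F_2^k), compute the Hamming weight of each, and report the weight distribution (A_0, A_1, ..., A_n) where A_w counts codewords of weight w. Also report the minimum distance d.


Weight distribution: A_0 = 1, A_2 = 1, A_3 = 2. Minimum distance d = 2.

Enumerate all 2^2 = 4 messages m ∈ F_2^2.
For each, compute codeword c = mG in F_2^4, then tally its weight.
  m = 00 → c = 0000, weight = 0.
  m = 10 → c = 1011, weight = 3.
  m = 01 → c = 1110, weight = 3.
  m = 11 → c = 0101, weight = 2.
Tally weights:
  weight 0: 1 codewords.
  weight 2: 1 codewords.
  weight 3: 2 codewords.
Minimum distance d = smallest w > 0 with A_w > 0 = 2.
Sanity: Σ A_w = 4 = 2^2 = 4 ✓.


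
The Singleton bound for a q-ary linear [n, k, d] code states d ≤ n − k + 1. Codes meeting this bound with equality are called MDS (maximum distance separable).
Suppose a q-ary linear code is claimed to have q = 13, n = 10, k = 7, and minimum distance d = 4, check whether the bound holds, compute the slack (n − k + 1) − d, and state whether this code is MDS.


Singleton RHS = n − k + 1 = 4, slack = 0, bound satisfied, MDS.

Singleton bound: d ≤ n − k + 1.
Here n = 10, k = 7, so n − k + 1 = 4.
Given d = 4, check d ≤ 4: YES.
Slack = (n − k + 1) − d = 0.
The code is MDS (slack = 0).
Description: the claimed parameters are [10, 7, 4]_13; such a code would be MDS (meets Singleton bound).


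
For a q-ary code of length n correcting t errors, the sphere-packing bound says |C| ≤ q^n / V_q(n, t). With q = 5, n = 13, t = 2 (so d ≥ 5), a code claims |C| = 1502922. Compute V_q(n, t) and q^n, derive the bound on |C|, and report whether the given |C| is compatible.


V_q(n, t) = 1301, q^n = 1220703125, Hamming bound = 938280, |C| = 1502922 > bound (violated).

Step 1: Compute V_q(n, t) = Σ_{j=0}^2 C(n, j) (q−1)^j.
  j = 0: C(13,0)·(4)^0 = 1·1 = 1.
  j = 1: C(13,1)·(4)^1 = 13·4 = 52.
  j = 2: C(13,2)·(4)^2 = 78·16 = 1248.
  V_q(n, t) = 1 + 52 + 1248 = 1301.
Step 2: q^n = 5^13 = 1220703125.
Step 3: Hamming bound ⌊q^n / V_q(n,t)⌋ = ⌊1220703125/1301⌋ = 938280.
Step 4: Compare |C| = 1502922 to 938280: violated.
The claimed |C| lies above the Hamming bound, so no 5-ary code of length 13 with d ≥ 5 can have 1502922 codewords.


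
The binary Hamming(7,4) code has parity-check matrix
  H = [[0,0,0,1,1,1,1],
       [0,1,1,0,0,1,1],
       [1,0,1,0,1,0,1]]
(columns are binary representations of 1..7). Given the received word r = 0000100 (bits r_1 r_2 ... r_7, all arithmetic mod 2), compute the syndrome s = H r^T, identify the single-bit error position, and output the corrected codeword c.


s = (1, 0, 1)^T, error position = 5, corrected codeword c = 0000000

Compute s = H r^T mod 2 one row at a time:
  s_1 = 0 + 1 + 0 + 0 = 1 ≡ 1 (mod 2).
  s_2 = 0 + 0 + 0 + 0 = 0 ≡ 0 (mod 2).
  s_3 = 0 + 0 + 1 + 0 = 1 ≡ 1 (mod 2).
s = (1, 0, 1)^T — this equals column 5 of H (binary 101), so error is at position 5.
Correct: flip bit 5 of r = 0000100 to get c = 0000000.


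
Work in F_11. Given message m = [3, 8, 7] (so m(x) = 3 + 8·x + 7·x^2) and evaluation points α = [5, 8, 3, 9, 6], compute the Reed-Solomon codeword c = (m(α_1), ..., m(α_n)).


c = [9, 9, 2, 4, 6]

Message polynomial: m(x) = 3 + 8·x + 7·x^2 (mod 11).
For each evaluation point α_i, compute m(α_i) mod 11:
  α_1 = 5: Horner steps 7 → 10 → 9, so m(5) = 9.
  α_2 = 8: Horner steps 7 → 9 → 9, so m(8) = 9.
  α_3 = 3: Horner steps 7 → 7 → 2, so m(3) = 2.
  α_4 = 9: Horner steps 7 → 5 → 4, so m(9) = 4.
  α_5 = 6: Horner steps 7 → 6 → 6, so m(6) = 6.
Codeword c = [9, 9, 2, 4, 6] ∈ F_11^5.


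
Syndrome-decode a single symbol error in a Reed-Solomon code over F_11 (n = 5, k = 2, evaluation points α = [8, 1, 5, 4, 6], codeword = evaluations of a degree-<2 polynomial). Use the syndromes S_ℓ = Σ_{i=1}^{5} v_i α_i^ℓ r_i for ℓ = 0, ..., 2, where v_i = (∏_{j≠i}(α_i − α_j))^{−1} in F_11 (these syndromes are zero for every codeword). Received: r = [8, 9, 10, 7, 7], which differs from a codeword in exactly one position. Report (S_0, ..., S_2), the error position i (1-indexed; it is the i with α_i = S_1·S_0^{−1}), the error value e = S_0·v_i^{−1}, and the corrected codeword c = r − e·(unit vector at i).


S = (8, 4, 2), error at position 5, error magnitude e = 5, c = [8, 9, 10, 7, 2].

Step 1: column multipliers v_i = (∏_{j≠i}(α_i − α_j))^{−1} mod 11.
  i = 1 (α = 8): (8−1)(8−5)(8−4)(8−6) = 7·3·4·2 = 168 ≡ 3, so v_1 = 3^{−1} = 4 (mod 11).
  i = 2 (α = 1): (1−8)(1−5)(1−4)(1−6) = (−7)·(−4)·(−3)·(−5) = 420 ≡ 2, so v_2 = 2^{−1} = 6 (mod 11).
  i = 3 (α = 5): (5−8)(5−1)(5−4)(5−6) = (−3)·4·1·(−1) = 12 ≡ 1, so v_3 = 1^{−1} = 1 (mod 11).
  i = 4 (α = 4): (4−8)(4−1)(4−5)(4−6) = (−4)·3·(−1)·(−2) = −24 ≡ 9, so v_4 = 9^{−1} = 5 (mod 11).
  i = 5 (α = 6): (6−8)(6−1)(6−5)(6−4) = (−2)·5·1·2 = −20 ≡ 2, so v_5 = 2^{−1} = 6 (mod 11).
  v = [4, 6, 1, 5, 6].
Step 2: syndromes of r = [8, 9, 10, 7, 7] (all sums mod 11).
  S_0 = Σ v_i r_i = 4·8 + 6·9 + 1·10 + 5·7 + 6·7 = 173 ≡ 8.
  S_1 = Σ v_i α_i r_i = 4·8·8 + 6·1·9 + 1·5·10 + 5·4·7 + 6·6·7 = 752 ≡ 4.
  α_i^2 mod 11 = [9, 1, 3, 5, 3].
  S_2 = Σ v_i α_i^2 r_i = 4·9·8 + 6·1·9 + 1·3·10 + 5·5·7 + 6·3·7 = 673 ≡ 2.
  S = (8, 4, 2) ≠ 0, so r is not a codeword (an error is present).
Step 3: locate the error. For a single error e at position i, S_ℓ = v_i·e·α_i^ℓ, so α_err = S_1/S_0.
  S_0^{−1} = 8^{−1} = 7 (mod 11), so α_err = 4·7 = 28 ≡ 6 = α_5. Error position i = 5.
  Consistency check: S_2/S_1 = 2·3 = 6 ≡ 6 = α_err ✓ (single-error assumption holds).
Step 4: error magnitude e = S_0/v_5 = S_0·∏_{j≠5}(α_5 − α_j) = 8·2 = 16 ≡ 5 (mod 11).
Step 5: correct position 5: c_5 = r_5 − e = 7 − 5 ≡ 2 (mod 11). Hence c = [8, 9, 10, 7, 2].
  Check: interpolating c through the α_i gives m(x) = 6 + 3·x (degree < 2) with m(α_i) = c_i for every i, so c is indeed a codeword.


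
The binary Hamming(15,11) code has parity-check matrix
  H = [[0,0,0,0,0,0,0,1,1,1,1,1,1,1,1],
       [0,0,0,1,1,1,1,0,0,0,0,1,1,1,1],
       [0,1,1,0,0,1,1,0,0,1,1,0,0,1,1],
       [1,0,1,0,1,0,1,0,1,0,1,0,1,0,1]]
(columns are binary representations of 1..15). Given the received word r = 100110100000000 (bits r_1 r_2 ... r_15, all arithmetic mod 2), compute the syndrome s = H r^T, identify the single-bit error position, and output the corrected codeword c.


s = (0, 1, 1, 1)^T, error position = 7, corrected codeword c = 100110000000000

Compute s = H r^T mod 2 one row at a time:
  s_1 = 0 + 0 + 0 + 0 + 0 + 0 + 0 + 0 = 0 ≡ 0 (mod 2).
  s_2 = 1 + 1 + 0 + 1 + 0 + 0 + 0 + 0 = 3 ≡ 1 (mod 2).
  s_3 = 0 + 0 + 0 + 1 + 0 + 0 + 0 + 0 = 1 ≡ 1 (mod 2).
  s_4 = 1 + 0 + 1 + 1 + 0 + 0 + 0 + 0 = 3 ≡ 1 (mod 2).
s = (0, 1, 1, 1)^T — this equals column 7 of H (binary 0111), so error is at position 7.
Correct: flip bit 7 of r = 100110100000000 to get c = 100110000000000.


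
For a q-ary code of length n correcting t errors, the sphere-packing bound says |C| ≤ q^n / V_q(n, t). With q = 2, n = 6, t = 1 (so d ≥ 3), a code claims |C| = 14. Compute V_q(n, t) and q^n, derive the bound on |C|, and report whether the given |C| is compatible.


V_q(n, t) = 7, q^n = 64, Hamming bound = 9, |C| = 14 > bound (violated).

Step 1: Compute V_q(n, t) = Σ_{j=0}^1 C(n, j) (q−1)^j.
  j = 0: C(6,0)·(1)^0 = 1·1 = 1.
  j = 1: C(6,1)·(1)^1 = 6·1 = 6.
  V_q(n, t) = 1 + 6 = 7.
Step 2: q^n = 2^6 = 64.
Step 3: Hamming bound ⌊q^n / V_q(n,t)⌋ = ⌊64/7⌋ = 9.
Step 4: Compare |C| = 14 to 9: violated.
The claimed |C| lies above the Hamming bound, so no 2-ary code of length 6 with d ≥ 3 can have 14 codewords.


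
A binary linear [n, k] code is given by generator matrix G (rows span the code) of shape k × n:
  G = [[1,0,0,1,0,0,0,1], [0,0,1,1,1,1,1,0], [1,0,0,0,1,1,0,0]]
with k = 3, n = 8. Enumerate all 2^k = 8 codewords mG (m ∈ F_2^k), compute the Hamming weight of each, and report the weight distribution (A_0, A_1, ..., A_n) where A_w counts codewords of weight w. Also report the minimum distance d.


Weight distribution: A_0 = 1, A_3 = 3, A_4 = 2, A_5 = 1, A_6 = 1. Minimum distance d = 3.

Enumerate all 2^3 = 8 messages m ∈ F_2^3.
For each, compute codeword c = mG in F_2^8, then tally its weight.
  m = 000 → c = 00000000, weight = 0.
  m = 100 → c = 10010001, weight = 3.
  m = 010 → c = 00111110, weight = 5.
  m = 110 → c = 10101111, weight = 6.
  m = 001 → c = 10001100, weight = 3.
  m = 101 → c = 00011101, weight = 4.
  m = 011 → c = 10110010, weight = 4.
  m = 111 → c = 00100011, weight = 3.
Tally weights:
  weight 0: 1 codewords.
  weight 3: 3 codewords.
  weight 4: 2 codewords.
  weight 5: 1 codewords.
  weight 6: 1 codewords.
Minimum distance d = smallest w > 0 with A_w > 0 = 3.
Sanity: Σ A_w = 8 = 2^3 = 8 ✓.


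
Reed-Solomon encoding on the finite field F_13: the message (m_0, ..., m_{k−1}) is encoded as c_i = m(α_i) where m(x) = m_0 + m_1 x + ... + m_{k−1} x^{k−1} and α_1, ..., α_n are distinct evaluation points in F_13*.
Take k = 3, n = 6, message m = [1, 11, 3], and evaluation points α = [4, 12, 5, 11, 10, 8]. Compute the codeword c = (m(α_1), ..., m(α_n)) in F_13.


c = [2, 6, 1, 4, 8, 8]

Message polynomial: m(x) = 1 + 11·x + 3·x^2 (mod 13).
For each evaluation point α_i, compute m(α_i) mod 13:
  α_1 = 4: Horner steps 3 → 10 → 2, so m(4) = 2.
  α_2 = 12: Horner steps 3 → 8 → 6, so m(12) = 6.
  α_3 = 5: Horner steps 3 → 0 → 1, so m(5) = 1.
  α_4 = 11: Horner steps 3 → 5 → 4, so m(11) = 4.
  α_5 = 10: Horner steps 3 → 2 → 8, so m(10) = 8.
  α_6 = 8: Horner steps 3 → 9 → 8, so m(8) = 8.
Codeword c = [2, 6, 1, 4, 8, 8] ∈ F_13^6.


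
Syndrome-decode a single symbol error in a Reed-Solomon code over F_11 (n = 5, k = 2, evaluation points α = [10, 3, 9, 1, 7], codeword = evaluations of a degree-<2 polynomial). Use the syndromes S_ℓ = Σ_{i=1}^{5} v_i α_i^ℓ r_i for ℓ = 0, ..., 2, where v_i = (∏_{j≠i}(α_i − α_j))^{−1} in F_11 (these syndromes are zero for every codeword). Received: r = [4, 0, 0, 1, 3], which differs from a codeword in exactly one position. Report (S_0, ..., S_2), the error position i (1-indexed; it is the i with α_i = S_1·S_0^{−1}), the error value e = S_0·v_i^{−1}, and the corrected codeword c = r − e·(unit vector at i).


S = (7, 10, 8), error at position 2, error magnitude e = 2, c = [4, 9, 0, 1, 3].

Step 1: column multipliers v_i = (∏_{j≠i}(α_i − α_j))^{−1} mod 11.
  i = 1 (α = 10): (10−3)(10−9)(10−1)(10−7) = 7·1·9·3 = 189 ≡ 2, so v_1 = 2^{−1} = 6 (mod 11).
  i = 2 (α = 3): (3−10)(3−9)(3−1)(3−7) = (−7)·(−6)·2·(−4) = −336 ≡ 5, so v_2 = 5^{−1} = 9 (mod 11).
  i = 3 (α = 9): (9−10)(9−3)(9−1)(9−7) = (−1)·6·8·2 = −96 ≡ 3, so v_3 = 3^{−1} = 4 (mod 11).
  i = 4 (α = 1): (1−10)(1−3)(1−9)(1−7) = (−9)·(−2)·(−8)·(−6) = 864 ≡ 6, so v_4 = 6^{−1} = 2 (mod 11).
  i = 5 (α = 7): (7−10)(7−3)(7−9)(7−1) = (−3)·4·(−2)·6 = 144 ≡ 1, so v_5 = 1^{−1} = 1 (mod 11).
  v = [6, 9, 4, 2, 1].
Step 2: syndromes of r = [4, 0, 0, 1, 3] (all sums mod 11).
  S_0 = Σ v_i r_i = 6·4 + 9·0 + 4·0 + 2·1 + 1·3 = 29 ≡ 7.
  S_1 = Σ v_i α_i r_i = 6·10·4 + 9·3·0 + 4·9·0 + 2·1·1 + 1·7·3 = 263 ≡ 10.
  α_i^2 mod 11 = [1, 9, 4, 1, 5].
  S_2 = Σ v_i α_i^2 r_i = 6·1·4 + 9·9·0 + 4·4·0 + 2·1·1 + 1·5·3 = 41 ≡ 8.
  S = (7, 10, 8) ≠ 0, so r is not a codeword (an error is present).
Step 3: locate the error. For a single error e at position i, S_ℓ = v_i·e·α_i^ℓ, so α_err = S_1/S_0.
  S_0^{−1} = 7^{−1} = 8 (mod 11), so α_err = 10·8 = 80 ≡ 3 = α_2. Error position i = 2.
  Consistency check: S_2/S_1 = 8·10 = 80 ≡ 3 = α_err ✓ (single-error assumption holds).
Step 4: error magnitude e = S_0/v_2 = S_0·∏_{j≠2}(α_2 − α_j) = 7·5 = 35 ≡ 2 (mod 11).
Step 5: correct position 2: c_2 = r_2 − e = 0 − 2 ≡ 9 (mod 11). Hence c = [4, 9, 0, 1, 3].
  Check: interpolating c through the α_i gives m(x) = 8 + 4·x (degree < 2) with m(α_i) = c_i for every i, so c is indeed a codeword.


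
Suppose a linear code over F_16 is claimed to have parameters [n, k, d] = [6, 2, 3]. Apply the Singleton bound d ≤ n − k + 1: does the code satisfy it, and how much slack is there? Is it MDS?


Singleton RHS = n − k + 1 = 5, slack = 2, bound satisfied, not MDS.

Singleton bound: d ≤ n − k + 1.
Here n = 6, k = 2, so n − k + 1 = 5.
Given d = 3, check d ≤ 5: YES.
Slack = (n − k + 1) − d = 2.
The code is NOT MDS (slack = 2 > 0).
Description: the claimed parameters are [6, 2, 3]_16; such a code would be non-MDS.


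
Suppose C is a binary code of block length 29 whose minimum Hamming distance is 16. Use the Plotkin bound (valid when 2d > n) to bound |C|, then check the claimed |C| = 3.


Plotkin bound M ≤ 10; given |C| = 3 ≤ bound (satisfied).

Check applicability: 2d = 32, n = 29.
2d − n = 3 > 0, so Plotkin applies.
Compute d/(2d−n) = 16/3 ≈ 5.3333.
⌊d/(2d−n)⌋ = 5.
Plotkin bound: M ≤ 2·5 = 10.
Given |C| = 3, check: satisfied.
This |C| is below the Plotkin bound.


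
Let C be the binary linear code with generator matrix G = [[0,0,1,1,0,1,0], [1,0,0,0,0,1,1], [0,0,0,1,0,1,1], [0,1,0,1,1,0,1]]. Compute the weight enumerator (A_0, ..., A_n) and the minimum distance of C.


Weight distribution: A_0 = 1, A_2 = 2, A_3 = 5, A_4 = 5, A_5 = 2, A_7 = 1. Minimum distance d = 2.

Enumerate all 2^4 = 16 messages m ∈ F_2^4.
For each, compute codeword c = mG in F_2^7, then tally its weight.
  m = 0000 → c = 0000000, weight = 0.
  m = 1000 → c = 0011010, weight = 3.
  m = 0100 → c = 1000011, weight = 3.
  m = 1100 → c = 1011001, weight = 4.
  m = 0010 → c = 0001011, weight = 3.
  m = 1010 → c = 0010001, weight = 2.
  m = 0110 → c = 1001000, weight = 2.
  m = 1110 → c = 1010010, weight = 3.
  m = 0001 → c = 0101101, weight = 4.
  m = 1001 → c = 0110111, weight = 5.
  m = 0101 → c = 1101110, weight = 5.
  m = 1101 → c = 1110100, weight = 4.
  m = 0011 → c = 0100110, weight = 3.
  m = 1011 → c = 0111100, weight = 4.
  m = 0111 → c = 1100101, weight = 4.
  m = 1111 → c = 1111111, weight = 7.
Tally weights:
  weight 0: 1 codewords.
  weight 2: 2 codewords.
  weight 3: 5 codewords.
  weight 4: 5 codewords.
  weight 5: 2 codewords.
  weight 7: 1 codewords.
Minimum distance d = smallest w > 0 with A_w > 0 = 2.
Sanity: Σ A_w = 16 = 2^4 = 16 ✓.


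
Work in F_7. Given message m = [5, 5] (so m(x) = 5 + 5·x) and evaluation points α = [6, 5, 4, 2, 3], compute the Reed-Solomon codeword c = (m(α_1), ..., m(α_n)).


c = [0, 2, 4, 1, 6]

Message polynomial: m(x) = 5 + 5·x (mod 7).
For each evaluation point α_i, compute m(α_i) mod 7:
  α_1 = 6: Horner steps 5 → 0, so m(6) = 0.
  α_2 = 5: Horner steps 5 → 2, so m(5) = 2.
  α_3 = 4: Horner steps 5 → 4, so m(4) = 4.
  α_4 = 2: Horner steps 5 → 1, so m(2) = 1.
  α_5 = 3: Horner steps 5 → 6, so m(3) = 6.
Codeword c = [0, 2, 4, 1, 6] ∈ F_7^5.


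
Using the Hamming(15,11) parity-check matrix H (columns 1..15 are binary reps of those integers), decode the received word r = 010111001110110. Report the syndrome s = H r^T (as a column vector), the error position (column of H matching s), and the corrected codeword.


s = (1, 1, 1, 0)^T, error position = 14, corrected codeword c = 010111001110100

Compute s = H r^T mod 2 one row at a time:
  s_1 = 0 + 1 + 1 + 1 + 0 + 1 + 1 + 0 = 5 ≡ 1 (mod 2).
  s_2 = 1 + 1 + 1 + 0 + 0 + 1 + 1 + 0 = 5 ≡ 1 (mod 2).
  s_3 = 1 + 0 + 1 + 0 + 1 + 1 + 1 + 0 = 5 ≡ 1 (mod 2).
  s_4 = 0 + 0 + 1 + 0 + 1 + 1 + 1 + 0 = 4 ≡ 0 (mod 2).
s = (1, 1, 1, 0)^T — this equals column 14 of H (binary 1110), so error is at position 14.
Correct: flip bit 14 of r = 010111001110110 to get c = 010111001110100.


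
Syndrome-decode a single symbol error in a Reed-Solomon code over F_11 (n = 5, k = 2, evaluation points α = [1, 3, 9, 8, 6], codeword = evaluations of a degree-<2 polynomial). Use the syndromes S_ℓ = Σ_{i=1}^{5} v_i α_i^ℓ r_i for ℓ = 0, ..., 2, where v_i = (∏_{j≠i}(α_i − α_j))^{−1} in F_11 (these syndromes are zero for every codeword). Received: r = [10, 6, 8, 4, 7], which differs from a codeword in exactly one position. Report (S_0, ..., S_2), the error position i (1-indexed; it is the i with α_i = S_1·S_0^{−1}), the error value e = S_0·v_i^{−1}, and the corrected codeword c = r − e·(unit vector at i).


S = (10, 10, 10), error at position 1, error magnitude e = 1, c = [9, 6, 8, 4, 7].

Step 1: column multipliers v_i = (∏_{j≠i}(α_i − α_j))^{−1} mod 11.
  i = 1 (α = 1): (1−3)(1−9)(1−8)(1−6) = (−2)·(−8)·(−7)·(−5) = 560 ≡ 10, so v_1 = 10^{−1} = 10 (mod 11).
  i = 2 (α = 3): (3−1)(3−9)(3−8)(3−6) = 2·(−6)·(−5)·(−3) = −180 ≡ 7, so v_2 = 7^{−1} = 8 (mod 11).
  i = 3 (α = 9): (9−1)(9−3)(9−8)(9−6) = 8·6·1·3 = 144 ≡ 1, so v_3 = 1^{−1} = 1 (mod 11).
  i = 4 (α = 8): (8−1)(8−3)(8−9)(8−6) = 7·5·(−1)·2 = −70 ≡ 7, so v_4 = 7^{−1} = 8 (mod 11).
  i = 5 (α = 6): (6−1)(6−3)(6−9)(6−8) = 5·3·(−3)·(−2) = 90 ≡ 2, so v_5 = 2^{−1} = 6 (mod 11).
  v = [10, 8, 1, 8, 6].
Step 2: syndromes of r = [10, 6, 8, 4, 7] (all sums mod 11).
  S_0 = Σ v_i r_i = 10·10 + 8·6 + 1·8 + 8·4 + 6·7 = 230 ≡ 10.
  S_1 = Σ v_i α_i r_i = 10·1·10 + 8·3·6 + 1·9·8 + 8·8·4 + 6·6·7 = 824 ≡ 10.
  α_i^2 mod 11 = [1, 9, 4, 9, 3].
  S_2 = Σ v_i α_i^2 r_i = 10·1·10 + 8·9·6 + 1·4·8 + 8·9·4 + 6·3·7 = 978 ≡ 10.
  S = (10, 10, 10) ≠ 0, so r is not a codeword (an error is present).
Step 3: locate the error. For a single error e at position i, S_ℓ = v_i·e·α_i^ℓ, so α_err = S_1/S_0.
  S_0^{−1} = 10^{−1} = 10 (mod 11), so α_err = 10·10 = 100 ≡ 1 = α_1. Error position i = 1.
  Consistency check: S_2/S_1 = 10·10 = 100 ≡ 1 = α_err ✓ (single-error assumption holds).
Step 4: error magnitude e = S_0/v_1 = S_0·∏_{j≠1}(α_1 − α_j) = 10·10 = 100 ≡ 1 (mod 11).
Step 5: correct position 1: c_1 = r_1 − e = 10 − 1 ≡ 9 (mod 11). Hence c = [9, 6, 8, 4, 7].
  Check: interpolating c through the α_i gives m(x) = 5 + 4·x (degree < 2) with m(α_i) = c_i for every i, so c is indeed a codeword.


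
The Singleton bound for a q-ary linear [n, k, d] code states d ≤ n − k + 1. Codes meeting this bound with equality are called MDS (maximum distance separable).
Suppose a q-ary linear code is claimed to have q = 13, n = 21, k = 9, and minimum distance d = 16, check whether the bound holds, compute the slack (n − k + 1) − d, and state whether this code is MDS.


Singleton RHS = n − k + 1 = 13, slack = -3, bound violated (no such code; not MDS).

Singleton bound: d ≤ n − k + 1.
Here n = 21, k = 9, so n − k + 1 = 13.
Given d = 16, check d ≤ 13: NO.
Slack = (n − k + 1) − d = -3.
The slack is negative: d = 16 exceeds n − k + 1 = 13 by 3, so the Singleton bound is violated and no linear [21, 9, 16]_13 code can exist. In particular it is not MDS (MDS requires d = n − k + 1 exactly).
Description: the claimed parameters are [21, 9, 16]_13; such a code would be impossible (violates the Singleton bound).


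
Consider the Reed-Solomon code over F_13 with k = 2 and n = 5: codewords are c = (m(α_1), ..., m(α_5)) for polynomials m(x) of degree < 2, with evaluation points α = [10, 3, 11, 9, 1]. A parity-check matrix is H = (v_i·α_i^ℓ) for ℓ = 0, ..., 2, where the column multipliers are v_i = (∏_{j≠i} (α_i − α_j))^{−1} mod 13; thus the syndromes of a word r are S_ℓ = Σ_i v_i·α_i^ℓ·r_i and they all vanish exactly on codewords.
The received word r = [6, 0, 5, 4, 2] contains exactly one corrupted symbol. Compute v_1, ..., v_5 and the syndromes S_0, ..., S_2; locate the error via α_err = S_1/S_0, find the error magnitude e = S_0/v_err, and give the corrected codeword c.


S = (2, 5, 6), error at position 4, error magnitude e = 10, c = [6, 0, 5, 7, 2].

Step 1: column multipliers v_i = (∏_{j≠i}(α_i − α_j))^{−1} mod 13.
  i = 1 (α = 10): (10−3)(10−11)(10−9)(10−1) = 7·(−1)·1·9 = −63 ≡ 2, so v_1 = 2^{−1} = 7 (mod 13).
  i = 2 (α = 3): (3−10)(3−11)(3−9)(3−1) = (−7)·(−8)·(−6)·2 = −672 ≡ 4, so v_2 = 4^{−1} = 10 (mod 13).
  i = 3 (α = 11): (11−10)(11−3)(11−9)(11−1) = 1·8·2·10 = 160 ≡ 4, so v_3 = 4^{−1} = 10 (mod 13).
  i = 4 (α = 9): (9−10)(9−3)(9−11)(9−1) = (−1)·6·(−2)·8 = 96 ≡ 5, so v_4 = 5^{−1} = 8 (mod 13).
  i = 5 (α = 1): (1−10)(1−3)(1−11)(1−9) = (−9)·(−2)·(−10)·(−8) = 1440 ≡ 10, so v_5 = 10^{−1} = 4 (mod 13).
  v = [7, 10, 10, 8, 4].
Step 2: syndromes of r = [6, 0, 5, 4, 2] (all sums mod 13).
  S_0 = Σ v_i r_i = 7·6 + 10·0 + 10·5 + 8·4 + 4·2 = 132 ≡ 2.
  S_1 = Σ v_i α_i r_i = 7·10·6 + 10·3·0 + 10·11·5 + 8·9·4 + 4·1·2 = 1266 ≡ 5.
  α_i^2 mod 13 = [9, 9, 4, 3, 1].
  S_2 = Σ v_i α_i^2 r_i = 7·9·6 + 10·9·0 + 10·4·5 + 8·3·4 + 4·1·2 = 682 ≡ 6.
  S = (2, 5, 6) ≠ 0, so r is not a codeword (an error is present).
Step 3: locate the error. For a single error e at position i, S_ℓ = v_i·e·α_i^ℓ, so α_err = S_1/S_0.
  S_0^{−1} = 2^{−1} = 7 (mod 13), so α_err = 5·7 = 35 ≡ 9 = α_4. Error position i = 4.
  Consistency check: S_2/S_1 = 6·8 = 48 ≡ 9 = α_err ✓ (single-error assumption holds).
Step 4: error magnitude e = S_0/v_4 = S_0·∏_{j≠4}(α_4 − α_j) = 2·5 = 10 ≡ 10 (mod 13).
Step 5: correct position 4: c_4 = r_4 − e = 4 − 10 ≡ 7 (mod 13). Hence c = [6, 0, 5, 7, 2].
  Check: interpolating c through the α_i gives m(x) = 3 + 12·x (degree < 2) with m(α_i) = c_i for every i, so c is indeed a codeword.


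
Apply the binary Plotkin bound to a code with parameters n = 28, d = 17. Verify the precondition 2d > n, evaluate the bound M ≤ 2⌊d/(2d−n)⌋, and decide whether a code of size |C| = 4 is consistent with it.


Plotkin bound M ≤ 4; given |C| = 4 ≤ bound (satisfied).

Check applicability: 2d = 34, n = 28.
2d − n = 6 > 0, so Plotkin applies.
Compute d/(2d−n) = 17/6 ≈ 2.8333.
⌊d/(2d−n)⌋ = 2.
Plotkin bound: M ≤ 2·2 = 4.
Given |C| = 4, check: satisfied.
This |C| is at the Plotkin bound.


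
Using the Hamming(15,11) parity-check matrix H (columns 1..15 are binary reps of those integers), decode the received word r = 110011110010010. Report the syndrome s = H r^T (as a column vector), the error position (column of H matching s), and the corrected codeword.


s = (1, 0, 1, 0)^T, error position = 10, corrected codeword c = 110011110110010

Compute s = H r^T mod 2 one row at a time:
  s_1 = 1 + 0 + 0 + 1 + 0 + 0 + 1 + 0 = 3 ≡ 1 (mod 2).
  s_2 = 0 + 1 + 1 + 1 + 0 + 0 + 1 + 0 = 4 ≡ 0 (mod 2).
  s_3 = 1 + 0 + 1 + 1 + 0 + 1 + 1 + 0 = 5 ≡ 1 (mod 2).
  s_4 = 1 + 0 + 1 + 1 + 0 + 1 + 0 + 0 = 4 ≡ 0 (mod 2).
s = (1, 0, 1, 0)^T — this equals column 10 of H (binary 1010), so error is at position 10.
Correct: flip bit 10 of r = 110011110010010 to get c = 110011110110010.


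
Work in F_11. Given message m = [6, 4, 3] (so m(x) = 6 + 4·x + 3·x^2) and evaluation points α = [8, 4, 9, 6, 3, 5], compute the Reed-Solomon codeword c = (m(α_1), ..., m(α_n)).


c = [10, 4, 10, 6, 1, 2]

Message polynomial: m(x) = 6 + 4·x + 3·x^2 (mod 11).
For each evaluation point α_i, compute m(α_i) mod 11:
  α_1 = 8: Horner steps 3 → 6 → 10, so m(8) = 10.
  α_2 = 4: Horner steps 3 → 5 → 4, so m(4) = 4.
  α_3 = 9: Horner steps 3 → 9 → 10, so m(9) = 10.
  α_4 = 6: Horner steps 3 → 0 → 6, so m(6) = 6.
  α_5 = 3: Horner steps 3 → 2 → 1, so m(3) = 1.
  α_6 = 5: Horner steps 3 → 8 → 2, so m(5) = 2.
Codeword c = [10, 4, 10, 6, 1, 2] ∈ F_11^6.


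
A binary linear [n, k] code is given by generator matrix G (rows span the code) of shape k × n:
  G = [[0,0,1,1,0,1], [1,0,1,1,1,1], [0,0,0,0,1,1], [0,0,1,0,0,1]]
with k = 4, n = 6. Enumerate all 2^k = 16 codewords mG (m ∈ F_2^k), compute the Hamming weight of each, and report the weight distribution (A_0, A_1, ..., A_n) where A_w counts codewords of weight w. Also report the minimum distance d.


Weight distribution: A_0 = 1, A_1 = 1, A_2 = 6, A_3 = 6, A_4 = 1, A_5 = 1. Minimum distance d = 1.

Enumerate all 2^4 = 16 messages m ∈ F_2^4.
For each, compute codeword c = mG in F_2^6, then tally its weight.
  m = 0000 → c = 000000, weight = 0.
  m = 1000 → c = 001101, weight = 3.
  m = 0100 → c = 101111, weight = 5.
  m = 1100 → c = 100010, weight = 2.
  m = 0010 → c = 000011, weight = 2.
  m = 1010 → c = 001110, weight = 3.
  m = 0110 → c = 101100, weight = 3.
  m = 1110 → c = 100001, weight = 2.
  m = 0001 → c = 001001, weight = 2.
  m = 1001 → c = 000100, weight = 1.
  m = 0101 → c = 100110, weight = 3.
  m = 1101 → c = 101011, weight = 4.
  m = 0011 → c = 001010, weight = 2.
  m = 1011 → c = 000111, weight = 3.
  m = 0111 → c = 100101, weight = 3.
  m = 1111 → c = 101000, weight = 2.
Tally weights:
  weight 0: 1 codewords.
  weight 1: 1 codewords.
  weight 2: 6 codewords.
  weight 3: 6 codewords.
  weight 4: 1 codewords.
  weight 5: 1 codewords.
Minimum distance d = smallest w > 0 with A_w > 0 = 1.
Sanity: Σ A_w = 16 = 2^4 = 16 ✓.


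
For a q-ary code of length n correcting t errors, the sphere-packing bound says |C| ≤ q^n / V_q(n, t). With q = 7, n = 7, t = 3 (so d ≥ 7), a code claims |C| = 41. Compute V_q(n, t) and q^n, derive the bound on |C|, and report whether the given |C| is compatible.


V_q(n, t) = 8359, q^n = 823543, Hamming bound = 98, |C| = 41 ≤ bound (satisfied).

Step 1: Compute V_q(n, t) = Σ_{j=0}^3 C(n, j) (q−1)^j.
  j = 0: C(7,0)·(6)^0 = 1·1 = 1.
  j = 1: C(7,1)·(6)^1 = 7·6 = 42.
  j = 2: C(7,2)·(6)^2 = 21·36 = 756.
  j = 3: C(7,3)·(6)^3 = 35·216 = 7560.
  V_q(n, t) = 1 + 42 + 756 + 7560 = 8359.
Step 2: q^n = 7^7 = 823543.
Step 3: Hamming bound ⌊q^n / V_q(n,t)⌋ = ⌊823543/8359⌋ = 98.
Step 4: Compare |C| = 41 to 98: satisfied.
The claimed |C| lies below the Hamming bound.


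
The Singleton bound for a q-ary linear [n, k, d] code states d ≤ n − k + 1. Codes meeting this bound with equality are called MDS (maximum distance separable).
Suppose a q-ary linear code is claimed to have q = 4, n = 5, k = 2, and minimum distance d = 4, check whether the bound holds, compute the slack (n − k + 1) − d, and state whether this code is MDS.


Singleton RHS = n − k + 1 = 4, slack = 0, bound satisfied, MDS.

Singleton bound: d ≤ n − k + 1.
Here n = 5, k = 2, so n − k + 1 = 4.
Given d = 4, check d ≤ 4: YES.
Slack = (n − k + 1) − d = 0.
The code is MDS (slack = 0).
Description: the claimed parameters are [5, 2, 4]_4; such a code would be MDS (meets Singleton bound).


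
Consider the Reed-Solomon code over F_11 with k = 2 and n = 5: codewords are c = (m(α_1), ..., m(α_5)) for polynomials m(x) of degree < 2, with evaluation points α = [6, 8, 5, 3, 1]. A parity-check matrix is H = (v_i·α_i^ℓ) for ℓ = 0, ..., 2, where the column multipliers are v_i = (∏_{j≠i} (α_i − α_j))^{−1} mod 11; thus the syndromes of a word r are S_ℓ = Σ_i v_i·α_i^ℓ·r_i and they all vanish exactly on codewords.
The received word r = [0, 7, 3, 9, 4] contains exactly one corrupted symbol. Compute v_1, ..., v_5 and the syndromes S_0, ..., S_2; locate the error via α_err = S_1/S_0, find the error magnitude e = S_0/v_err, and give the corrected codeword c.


S = (2, 5, 7), error at position 2, error magnitude e = 2, c = [0, 5, 3, 9, 4].

Step 1: column multipliers v_i = (∏_{j≠i}(α_i − α_j))^{−1} mod 11.
  i = 1 (α = 6): (6−8)(6−5)(6−3)(6−1) = (−2)·1·3·5 = −30 ≡ 3, so v_1 = 3^{−1} = 4 (mod 11).
  i = 2 (α = 8): (8−6)(8−5)(8−3)(8−1) = 2·3·5·7 = 210 ≡ 1, so v_2 = 1^{−1} = 1 (mod 11).
  i = 3 (α = 5): (5−6)(5−8)(5−3)(5−1) = (−1)·(−3)·2·4 = 24 ≡ 2, so v_3 = 2^{−1} = 6 (mod 11).
  i = 4 (α = 3): (3−6)(3−8)(3−5)(3−1) = (−3)·(−5)·(−2)·2 = −60 ≡ 6, so v_4 = 6^{−1} = 2 (mod 11).
  i = 5 (α = 1): (1−6)(1−8)(1−5)(1−3) = (−5)·(−7)·(−4)·(−2) = 280 ≡ 5, so v_5 = 5^{−1} = 9 (mod 11).
  v = [4, 1, 6, 2, 9].
Step 2: syndromes of r = [0, 7, 3, 9, 4] (all sums mod 11).
  S_0 = Σ v_i r_i = 4·0 + 1·7 + 6·3 + 2·9 + 9·4 = 79 ≡ 2.
  S_1 = Σ v_i α_i r_i = 4·6·0 + 1·8·7 + 6·5·3 + 2·3·9 + 9·1·4 = 236 ≡ 5.
  α_i^2 mod 11 = [3, 9, 3, 9, 1].
  S_2 = Σ v_i α_i^2 r_i = 4·3·0 + 1·9·7 + 6·3·3 + 2·9·9 + 9·1·4 = 315 ≡ 7.
  S = (2, 5, 7) ≠ 0, so r is not a codeword (an error is present).
Step 3: locate the error. For a single error e at position i, S_ℓ = v_i·e·α_i^ℓ, so α_err = S_1/S_0.
  S_0^{−1} = 2^{−1} = 6 (mod 11), so α_err = 5·6 = 30 ≡ 8 = α_2. Error position i = 2.
  Consistency check: S_2/S_1 = 7·9 = 63 ≡ 8 = α_err ✓ (single-error assumption holds).
Step 4: error magnitude e = S_0/v_2 = S_0·∏_{j≠2}(α_2 − α_j) = 2·1 = 2 ≡ 2 (mod 11).
Step 5: correct position 2: c_2 = r_2 − e = 7 − 2 ≡ 5 (mod 11). Hence c = [0, 5, 3, 9, 4].
  Check: interpolating c through the α_i gives m(x) = 7 + 8·x (degree < 2) with m(α_i) = c_i for every i, so c is indeed a codeword.


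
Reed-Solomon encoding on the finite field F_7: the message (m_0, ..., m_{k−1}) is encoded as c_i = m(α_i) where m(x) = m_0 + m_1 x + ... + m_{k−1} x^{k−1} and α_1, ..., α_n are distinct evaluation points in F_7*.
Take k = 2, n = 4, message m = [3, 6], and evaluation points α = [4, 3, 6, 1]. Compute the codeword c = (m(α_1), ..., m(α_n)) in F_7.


c = [6, 0, 4, 2]

Message polynomial: m(x) = 3 + 6·x (mod 7).
For each evaluation point α_i, compute m(α_i) mod 7:
  α_1 = 4: Horner steps 6 → 6, so m(4) = 6.
  α_2 = 3: Horner steps 6 → 0, so m(3) = 0.
  α_3 = 6: Horner steps 6 → 4, so m(6) = 4.
  α_4 = 1: Horner steps 6 → 2, so m(1) = 2.
Codeword c = [6, 0, 4, 2] ∈ F_7^4.


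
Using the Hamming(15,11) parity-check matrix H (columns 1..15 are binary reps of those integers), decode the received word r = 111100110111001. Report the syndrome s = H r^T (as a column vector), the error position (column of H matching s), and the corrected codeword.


s = (1, 0, 0, 1)^T, error position = 9, corrected codeword c = 111100111111001

Compute s = H r^T mod 2 one row at a time:
  s_1 = 1 + 0 + 1 + 1 + 1 + 0 + 0 + 1 = 5 ≡ 1 (mod 2).
  s_2 = 1 + 0 + 0 + 1 + 1 + 0 + 0 + 1 = 4 ≡ 0 (mod 2).
  s_3 = 1 + 1 + 0 + 1 + 1 + 1 + 0 + 1 = 6 ≡ 0 (mod 2).
  s_4 = 1 + 1 + 0 + 1 + 0 + 1 + 0 + 1 = 5 ≡ 1 (mod 2).
s = (1, 0, 0, 1)^T — this equals column 9 of H (binary 1001), so error is at position 9.
Correct: flip bit 9 of r = 111100110111001 to get c = 111100111111001.


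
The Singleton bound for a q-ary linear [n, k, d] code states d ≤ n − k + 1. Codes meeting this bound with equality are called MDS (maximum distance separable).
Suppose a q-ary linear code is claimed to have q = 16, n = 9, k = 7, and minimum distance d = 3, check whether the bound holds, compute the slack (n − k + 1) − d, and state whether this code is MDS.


Singleton RHS = n − k + 1 = 3, slack = 0, bound satisfied, MDS.

Singleton bound: d ≤ n − k + 1.
Here n = 9, k = 7, so n − k + 1 = 3.
Given d = 3, check d ≤ 3: YES.
Slack = (n − k + 1) − d = 0.
The code is MDS (slack = 0).
Description: the claimed parameters are [9, 7, 3]_16; such a code would be MDS (meets Singleton bound).


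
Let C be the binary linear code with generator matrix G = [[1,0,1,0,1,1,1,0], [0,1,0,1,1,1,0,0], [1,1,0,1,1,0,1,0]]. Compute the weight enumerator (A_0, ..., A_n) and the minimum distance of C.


Weight distribution: A_0 = 1, A_2 = 1, A_3 = 1, A_4 = 2, A_5 = 3. Minimum distance d = 2.

Enumerate all 2^3 = 8 messages m ∈ F_2^3.
For each, compute codeword c = mG in F_2^8, then tally its weight.
  m = 000 → c = 00000000, weight = 0.
  m = 100 → c = 10101110, weight = 5.
  m = 010 → c = 01011100, weight = 4.
  m = 110 → c = 11110010, weight = 5.
  m = 001 → c = 11011010, weight = 5.
  m = 101 → c = 01110100, weight = 4.
  m = 011 → c = 10000110, weight = 3.
  m = 111 → c = 00101000, weight = 2.
Tally weights:
  weight 0: 1 codewords.
  weight 2: 1 codewords.
  weight 3: 1 codewords.
  weight 4: 2 codewords.
  weight 5: 3 codewords.
Minimum distance d = smallest w > 0 with A_w > 0 = 2.
Sanity: Σ A_w = 8 = 2^3 = 8 ✓.


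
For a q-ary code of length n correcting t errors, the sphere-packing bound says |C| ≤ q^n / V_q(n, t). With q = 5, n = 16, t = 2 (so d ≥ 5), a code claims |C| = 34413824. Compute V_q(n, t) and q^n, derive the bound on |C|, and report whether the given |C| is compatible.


V_q(n, t) = 1985, q^n = 152587890625, Hamming bound = 76870473, |C| = 34413824 ≤ bound (satisfied).

Step 1: Compute V_q(n, t) = Σ_{j=0}^2 C(n, j) (q−1)^j.
  j = 0: C(16,0)·(4)^0 = 1·1 = 1.
  j = 1: C(16,1)·(4)^1 = 16·4 = 64.
  j = 2: C(16,2)·(4)^2 = 120·16 = 1920.
  V_q(n, t) = 1 + 64 + 1920 = 1985.
Step 2: q^n = 5^16 = 152587890625.
Step 3: Hamming bound ⌊q^n / V_q(n,t)⌋ = ⌊152587890625/1985⌋ = 76870473.
Step 4: Compare |C| = 34413824 to 76870473: satisfied.
The claimed |C| lies below the Hamming bound.


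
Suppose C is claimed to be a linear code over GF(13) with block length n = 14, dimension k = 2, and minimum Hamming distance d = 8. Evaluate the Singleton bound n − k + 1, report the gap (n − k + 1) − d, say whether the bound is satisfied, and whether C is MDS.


Singleton RHS = n − k + 1 = 13, slack = 5, bound satisfied, not MDS.

Singleton bound: d ≤ n − k + 1.
Here n = 14, k = 2, so n − k + 1 = 13.
Given d = 8, check d ≤ 13: YES.
Slack = (n − k + 1) − d = 5.
The code is NOT MDS (slack = 5 > 0).
Description: the claimed parameters are [14, 2, 8]_13; such a code would be non-MDS.


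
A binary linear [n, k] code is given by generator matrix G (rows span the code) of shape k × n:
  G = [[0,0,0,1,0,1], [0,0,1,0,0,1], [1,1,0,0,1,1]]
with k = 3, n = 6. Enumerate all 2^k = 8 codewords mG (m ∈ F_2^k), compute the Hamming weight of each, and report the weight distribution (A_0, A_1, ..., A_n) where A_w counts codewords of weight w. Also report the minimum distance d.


Weight distribution: A_0 = 1, A_2 = 3, A_4 = 3, A_6 = 1. Minimum distance d = 2.

Enumerate all 2^3 = 8 messages m ∈ F_2^3.
For each, compute codeword c = mG in F_2^6, then tally its weight.
  m = 000 → c = 000000, weight = 0.
  m = 100 → c = 000101, weight = 2.
  m = 010 → c = 001001, weight = 2.
  m = 110 → c = 001100, weight = 2.
  m = 001 → c = 110011, weight = 4.
  m = 101 → c = 110110, weight = 4.
  m = 011 → c = 111010, weight = 4.
  m = 111 → c = 111111, weight = 6.
Tally weights:
  weight 0: 1 codewords.
  weight 2: 3 codewords.
  weight 4: 3 codewords.
  weight 6: 1 codewords.
Minimum distance d = smallest w > 0 with A_w > 0 = 2.
Sanity: Σ A_w = 8 = 2^3 = 8 ✓.


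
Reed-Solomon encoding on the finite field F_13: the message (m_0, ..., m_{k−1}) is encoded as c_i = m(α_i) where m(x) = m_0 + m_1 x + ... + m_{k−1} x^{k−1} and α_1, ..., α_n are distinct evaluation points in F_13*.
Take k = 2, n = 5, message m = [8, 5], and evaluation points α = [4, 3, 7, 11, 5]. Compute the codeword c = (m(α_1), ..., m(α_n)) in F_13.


c = [2, 10, 4, 11, 7]

Message polynomial: m(x) = 8 + 5·x (mod 13).
For each evaluation point α_i, compute m(α_i) mod 13:
  α_1 = 4: Horner steps 5 → 2, so m(4) = 2.
  α_2 = 3: Horner steps 5 → 10, so m(3) = 10.
  α_3 = 7: Horner steps 5 → 4, so m(7) = 4.
  α_4 = 11: Horner steps 5 → 11, so m(11) = 11.
  α_5 = 5: Horner steps 5 → 7, so m(5) = 7.
Codeword c = [2, 10, 4, 11, 7] ∈ F_13^5.


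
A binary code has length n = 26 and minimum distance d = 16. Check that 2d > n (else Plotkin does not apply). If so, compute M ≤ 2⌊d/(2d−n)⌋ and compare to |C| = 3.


Plotkin bound M ≤ 4; given |C| = 3 ≤ bound (satisfied).

Check applicability: 2d = 32, n = 26.
2d − n = 6 > 0, so Plotkin applies.
Compute d/(2d−n) = 16/6 ≈ 2.6667.
⌊d/(2d−n)⌋ = 2.
Plotkin bound: M ≤ 2·2 = 4.
Given |C| = 3, check: satisfied.
This |C| is below the Plotkin bound.
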